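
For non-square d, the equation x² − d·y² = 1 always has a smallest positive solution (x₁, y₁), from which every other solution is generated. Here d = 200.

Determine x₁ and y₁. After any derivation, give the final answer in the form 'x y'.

99 7

√200 → a₀=14, period (7,28); ℓ=2 even so k=1
i=0: a=14 ⇒ p=14, q=1
i=1: a=7 ⇒ p=99, q=7
→ (99, 7).  Check: 99²=9801, 200·7²=9800, difference 1.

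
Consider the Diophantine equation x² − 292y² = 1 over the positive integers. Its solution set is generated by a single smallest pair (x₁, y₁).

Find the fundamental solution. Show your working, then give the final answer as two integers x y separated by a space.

2281249 133500

[17; 11,2,1,3,8,3,1,2,11,34] for √292; ℓ=10 ⇒ convergent index 9
k=0  a_k=17  p_k/q_k = 17/1
k=1  a_k=11  p_k/q_k = 188/11
…
k=4  a_k=3  p_k/q_k = 2136/125
k=5  a_k=8  p_k/q_k = 17669/1034
k=6  a_k=3  p_k/q_k = 55143/3227
k=7  a_k=1  p_k/q_k = 72812/4261
k=8  a_k=2  p_k/q_k = 200767/11749
k=9  a_k=11  p_k/q_k = 2281249/133500
fundamental: x₁=2281249, y₁=133500  (since 5204097000001 − 292·17822250000 = 1)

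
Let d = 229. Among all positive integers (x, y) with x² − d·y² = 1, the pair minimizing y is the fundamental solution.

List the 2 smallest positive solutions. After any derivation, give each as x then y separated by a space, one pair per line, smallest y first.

[15; 7,1,1,7,30] for √229; ℓ=5 ⇒ convergent index 9
k=0  a_k=15  p_k/q_k = 15/1
k=1  a_k=7  p_k/q_k = 106/7
k=2  a_k=1  p_k/q_k = 121/8
k=3  a_k=1  p_k/q_k = 227/15
k=4  a_k=7  p_k/q_k = 1710/113
…
k=6  a_k=7  p_k/q_k = 362399/23948
…
k=8  a_k=1  p_k/q_k = 776325/51301
k=9  a_k=7  p_k/q_k = 5848201/386460
→ (5848201, 386460).  Check: 5848201²=34201454936401, 229·386460²=34201454936400, difference 1.
(x_2, y_2) = (5848201·5848201 + 229·386460·386460, 5848201·386460 + 386460·5848201) = (68402909872801, 4520191516920)

5848201 386460
68402909872801 4520191516920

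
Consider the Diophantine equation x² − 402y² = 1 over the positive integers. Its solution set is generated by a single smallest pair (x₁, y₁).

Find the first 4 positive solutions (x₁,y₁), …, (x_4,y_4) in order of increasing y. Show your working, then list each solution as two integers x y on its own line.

401 20
321601 16040
257923601 12864060
206854406401 10316960080

d=402: √d = [20; 20,40] (ℓ=2, even), read p_1/q_1
k=0  a_k=20  p_k/q_k = 20/1
k=1  a_k=20  p_k/q_k = 401/20
(x₁, y₁) = (401, 20);  401² − 402·20² = 1 ✓
n=2: (401,20)∘(401,20) = (401·401+402·20·20, 401·20+20·401) = (321601,16040)
n=3: (321601,16040)∘(401,20) = (401·321601+402·20·16040, 401·16040+20·321601) = (257923601,12864060)
n=4: (257923601,12864060)∘(401,20) = (401·257923601+402·20·12864060, 401·12864060+20·257923601) = (206854406401,10316960080)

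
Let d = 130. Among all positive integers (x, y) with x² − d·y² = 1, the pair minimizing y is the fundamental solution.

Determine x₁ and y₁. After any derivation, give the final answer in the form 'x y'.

6499 570

√130 → a₀=11, period (2,2,22); ℓ=3 odd so k=5
a_0=11:  p_0=11·1+0=11,  q_0=11·0+1=1
a_1=2:  p_1=2·11+1=23,  q_1=2·1+0=2
…
a_4=2:  p_4=2·1277+57=2611,  q_4=2·112+5=229
a_5=2:  p_5=2·2611+1277=6499,  q_5=2·229+112=570
→ (6499, 570).  Check: 6499²=42237001, 130·570²=42237000, difference 1.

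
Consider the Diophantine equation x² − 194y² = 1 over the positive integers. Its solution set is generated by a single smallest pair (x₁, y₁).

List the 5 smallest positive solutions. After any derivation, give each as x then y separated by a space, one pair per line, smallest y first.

√194 = [13; 1,12,1,26, …], period ℓ=4 (even) → k=3
a_0=13:  p_0=13·1+0=13,  q_0=13·0+1=1
…
a_2=12:  p_2=12·14+13=181,  q_2=12·1+1=13
a_3=1:  p_3=1·181+14=195,  q_3=1·13+1=14
fundamental: x₁=195, y₁=14  (since 38025 − 194·196 = 1)
k=2:  x_2 = 195·195+194·14·14 = 76049,  y_2 = 195·14+14·195 = 5460
k=3:  x_3 = 195·76049+194·14·5460 = 29658915,  y_3 = 195·5460+14·76049 = 2129386
k=4:  x_4 = 195·29658915+194·14·2129386 = 11566900801,  y_4 = 195·2129386+14·29658915 = 830455080
k=5:  x_5 = 195·11566900801+194·14·830455080 = 4511061653475,  y_5 = 195·830455080+14·11566900801 = 323875351814

195 14
76049 5460
29658915 2129386
11566900801 830455080
4511061653475 323875351814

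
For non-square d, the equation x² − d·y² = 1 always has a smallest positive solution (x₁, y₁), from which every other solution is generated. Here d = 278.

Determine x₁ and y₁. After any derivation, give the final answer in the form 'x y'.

2501 150

√278 → a₀=16, period (1,2,16,2,1,32); ℓ=6 even so k=5
k=0  a_k=16  p_k/q_k = 16/1
…
k=4  a_k=2  p_k/q_k = 1684/101
k=5  a_k=1  p_k/q_k = 2501/150
fundamental: x₁=2501, y₁=150  (since 6255001 − 278·22500 = 1)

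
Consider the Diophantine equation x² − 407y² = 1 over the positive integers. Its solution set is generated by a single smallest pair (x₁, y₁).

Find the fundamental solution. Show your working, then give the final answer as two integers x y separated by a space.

2663 132

d=407: √d = [20; 5,1,2,1,5,40] (ℓ=6, even), read p_5/q_5
i=0: a=20 ⇒ p=20, q=1
i=1: a=5 ⇒ p=101, q=5
i=2: a=1 ⇒ p=121, q=6
…
i=4: a=1 ⇒ p=464, q=23
i=5: a=5 ⇒ p=2663, q=132
fundamental: x₁=2663, y₁=132  (since 7091569 − 407·17424 = 1)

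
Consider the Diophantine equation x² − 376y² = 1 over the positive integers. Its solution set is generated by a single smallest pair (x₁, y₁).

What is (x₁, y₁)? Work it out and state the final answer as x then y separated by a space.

2143295 110532

√376 = [19; 2,1,1,3,1,…,1,2,38, …], period ℓ=16 (even) → k=15
a_0=19:  p_0=19·1+0=19,  q_0=19·0+1=1
…
a_2=1:  p_2=1·39+19=58,  q_2=1·2+1=3
…
a_4=3:  p_4=3·97+58=349,  q_4=3·5+3=18
a_5=1:  p_5=1·349+97=446,  q_5=1·18+5=23
a_6=2:  p_6=2·446+349=1241,  q_6=2·23+18=64
…
a_8=4:  p_8=4·2928+1241=12953,  q_8=4·151+64=668
a_9=2:  p_9=2·12953+2928=28834,  q_9=2·668+151=1487
a_10=2:  p_10=2·28834+12953=70621,  q_10=2·1487+668=3642
a_11=1:  p_11=1·70621+28834=99455,  q_11=1·3642+1487=5129
…
a_14=1:  p_14=1·468441+368986=837427,  q_14=1·24158+19029=43187
a_15=2:  p_15=2·837427+468441=2143295,  q_15=2·43187+24158=110532
(x₁, y₁) = (2143295, 110532);  2143295² − 376·110532² = 1 ✓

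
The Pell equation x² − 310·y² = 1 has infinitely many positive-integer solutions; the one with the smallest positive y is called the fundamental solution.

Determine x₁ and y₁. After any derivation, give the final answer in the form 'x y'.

d=310: √d = [17; 1,1,1,1,5,…,1,1,34] (ℓ=16, even), read p_15/q_15
step 0: (17, 1)  from 17·(1,0) + (0,1)
step 1: (18, 1)  from 1·(17,1) + (1,0)
step 2: (35, 2)  from 1·(18,1) + (17,1)
step 3: (53, 3)  from 1·(35,2) + (18,1)
step 4: (88, 5)  from 1·(53,3) + (35,2)
step 5: (493, 28)  from 5·(88,5) + (53,3)
step 6: (1567, 89)  from 3·(493,28) + (88,5)
step 7: (2060, 117)  from 1·(1567,89) + (493,28)
…
step 9: (7747, 440)  from 1·(5687,323) + (2060,117)
step 10: (28928, 1643)  from 3·(7747,440) + (5687,323)
…
step 12: (181315, 10298)  from 1·(152387,8655) + (28928,1643)
…
step 14: (515017, 29251)  from 1·(333702,18953) + (181315,10298)
step 15: (848719, 48204)  from 1·(515017,29251) + (333702,18953)
→ (848719, 48204).  Check: 848719²=720323940961, 310·48204²=720323940960, difference 1.

848719 48204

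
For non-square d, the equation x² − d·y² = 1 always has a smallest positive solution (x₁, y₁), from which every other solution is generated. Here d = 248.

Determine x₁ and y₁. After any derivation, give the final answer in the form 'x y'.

63 4

√248 = [15; 1,2,1,30, …], period ℓ=4 (even) → k=3
i=0: a=15 ⇒ p=15, q=1
i=1: a=1 ⇒ p=16, q=1
i=2: a=2 ⇒ p=47, q=3
i=3: a=1 ⇒ p=63, q=4
(x₁, y₁) = (63, 4);  63² − 248·4² = 1 ✓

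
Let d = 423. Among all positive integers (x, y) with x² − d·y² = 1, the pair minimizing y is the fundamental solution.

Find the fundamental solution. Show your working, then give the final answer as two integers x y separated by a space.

4607 224

√423 = [20; 1,1,3,4,3,1,1,40, …], period ℓ=8 (even) → k=7
i=0: a=20 ⇒ p=20, q=1
…
i=3: a=3 ⇒ p=144, q=7
i=4: a=4 ⇒ p=617, q=30
…
i=6: a=1 ⇒ p=2612, q=127
i=7: a=1 ⇒ p=4607, q=224
fundamental: x₁=4607, y₁=224  (since 21224449 − 423·50176 = 1)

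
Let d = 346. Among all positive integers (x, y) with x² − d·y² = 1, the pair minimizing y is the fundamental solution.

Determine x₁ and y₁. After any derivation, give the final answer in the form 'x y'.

17299 930

√346 = [18; 1,1,1,1,36, …], period ℓ=5 (odd) → k=9
k=0  a_k=18  p_k/q_k = 18/1
k=1  a_k=1  p_k/q_k = 19/1
k=2  a_k=1  p_k/q_k = 37/2
…
k=4  a_k=1  p_k/q_k = 93/5
…
k=6  a_k=1  p_k/q_k = 3497/188
…
k=8  a_k=1  p_k/q_k = 10398/559
k=9  a_k=1  p_k/q_k = 17299/930
(x₁, y₁) = (17299, 930);  17299² − 346·930² = 1 ✓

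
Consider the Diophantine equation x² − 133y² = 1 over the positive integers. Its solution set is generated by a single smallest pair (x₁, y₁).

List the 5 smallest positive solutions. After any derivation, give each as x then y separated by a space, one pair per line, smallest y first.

2588599 224460
13401689565601 1162073863080
69383200415647777399 6016286479789825380
359210566425477440164982401 31147506330593762303822160
1859704226076779569066850908714999 161256807479731348725343689282300

√133 = [11; 1,1,7,5,1,…,1,1,22, …], period ℓ=16 (even) → k=15
k=0  a_k=11  p_k/q_k = 11/1
k=1  a_k=1  p_k/q_k = 12/1
…
k=3  a_k=7  p_k/q_k = 173/15
k=4  a_k=5  p_k/q_k = 888/77
k=5  a_k=1  p_k/q_k = 1061/92
k=6  a_k=1  p_k/q_k = 1949/169
k=7  a_k=1  p_k/q_k = 3010/261
k=8  a_k=2  p_k/q_k = 7969/691
k=9  a_k=1  p_k/q_k = 10979/952
k=10  a_k=1  p_k/q_k = 18948/1643
k=11  a_k=1  p_k/q_k = 29927/2595
…
k=13  a_k=7  p_k/q_k = 1210008/104921
k=14  a_k=1  p_k/q_k = 1378591/119539
k=15  a_k=1  p_k/q_k = 2588599/224460
fundamental: x₁=2588599, y₁=224460  (since 6700844782801 − 133·50382291600 = 1)
k=2:  x_2 = 2588599·2588599+133·224460·224460 = 13401689565601,  y_2 = 2588599·224460+224460·2588599 = 1162073863080
k=3:  x_3 = 2588599·13401689565601+133·224460·1162073863080 = 69383200415647777399,  y_3 = 2588599·1162073863080+224460·13401689565601 = 6016286479789825380
k=4:  x_4 = 2588599·69383200415647777399+133·224460·6016286479789825380 = 359210566425477440164982401,  y_4 = 2588599·6016286479789825380+224460·69383200415647777399 = 31147506330593762303822160
k=5:  x_5 = 2588599·359210566425477440164982401+133·224460·31147506330593762303822160 = 1859704226076779569066850908714999,  y_5 = 2588599·31147506330593762303822160+224460·359210566425477440164982401 = 161256807479731348725343689282300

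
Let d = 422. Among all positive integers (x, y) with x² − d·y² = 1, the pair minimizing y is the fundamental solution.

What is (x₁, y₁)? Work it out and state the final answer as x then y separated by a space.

7022501 341850

√422 = [20; 1,1,5,2,1,…,1,1,40, …], period ℓ=14 (even) → k=13
a_0=20:  p_0=20·1+0=20,  q_0=20·0+1=1
a_1=1:  p_1=1·20+1=21,  q_1=1·1+0=1
a_2=1:  p_2=1·21+20=41,  q_2=1·1+1=2
a_3=5:  p_3=5·41+21=226,  q_3=5·2+1=11
a_4=2:  p_4=2·226+41=493,  q_4=2·11+2=24
a_5=1:  p_5=1·493+226=719,  q_5=1·24+11=35
…
a_8=3:  p_8=3·53719+2650=163807,  q_8=3·2615+129=7974
a_9=1:  p_9=1·163807+53719=217526,  q_9=1·7974+2615=10589
…
a_12=1:  p_12=1·3211821+598859=3810680,  q_12=1·156349+29152=185501
a_13=1:  p_13=1·3810680+3211821=7022501,  q_13=1·185501+156349=341850
fundamental: x₁=7022501, y₁=341850  (since 49315520295001 − 422·116861422500 = 1)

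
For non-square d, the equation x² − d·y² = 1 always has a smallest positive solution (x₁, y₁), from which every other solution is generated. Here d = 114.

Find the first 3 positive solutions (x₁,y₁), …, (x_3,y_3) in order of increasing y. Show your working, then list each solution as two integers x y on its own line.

[10; 1,2,10,2,1,20] for √114; ℓ=6 ⇒ convergent index 5
i=0: a=10 ⇒ p=10, q=1
…
i=2: a=2 ⇒ p=32, q=3
i=3: a=10 ⇒ p=331, q=31
i=4: a=2 ⇒ p=694, q=65
i=5: a=1 ⇒ p=1025, q=96
→ (1025, 96).  Check: 1025²=1050625, 114·96²=1050624, difference 1.
(x_2, y_2) = (1025·1025 + 114·96·96, 1025·96 + 96·1025) = (2101249, 196800)
(x_3, y_3) = (1025·2101249 + 114·96·196800, 1025·196800 + 96·2101249) = (4307559425, 403439904)

1025 96
2101249 196800
4307559425 403439904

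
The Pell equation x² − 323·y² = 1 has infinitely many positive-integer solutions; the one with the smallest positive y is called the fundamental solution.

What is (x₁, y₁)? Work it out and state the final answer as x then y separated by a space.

d=323: √d = [17; 1,34] (ℓ=2, even), read p_1/q_1
step 0: (17, 1)  from 17·(1,0) + (0,1)
step 1: (18, 1)  from 1·(17,1) + (1,0)
(x₁, y₁) = (18, 1);  18² − 323·1² = 1 ✓

18 1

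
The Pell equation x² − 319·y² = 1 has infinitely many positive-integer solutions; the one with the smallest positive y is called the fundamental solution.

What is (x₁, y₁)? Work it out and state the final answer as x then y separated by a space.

[17; 1,6,5,1,4,…,6,1,34] for √319; ℓ=14 ⇒ convergent index 13
step 0: (17, 1)  from 17·(1,0) + (0,1)
step 1: (18, 1)  from 1·(17,1) + (1,0)
step 2: (125, 7)  from 6·(18,1) + (17,1)
step 3: (643, 36)  from 5·(125,7) + (18,1)
step 4: (768, 43)  from 1·(643,36) + (125,7)
step 5: (3715, 208)  from 4·(768,43) + (643,36)
…
step 11: (1798881, 100718)  from 5·(309613,17335) + (250816,14043)
step 12: (11102899, 621643)  from 6·(1798881,100718) + (309613,17335)
step 13: (12901780, 722361)  from 1·(11102899,621643) + (1798881,100718)
→ (12901780, 722361).  Check: 12901780²=166455927168400, 319·722361²=166455927168399, difference 1.

12901780 722361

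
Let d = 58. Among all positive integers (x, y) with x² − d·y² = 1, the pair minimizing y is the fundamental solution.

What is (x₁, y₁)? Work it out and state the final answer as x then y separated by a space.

√58 → a₀=7, period (1,1,1,1,1,1,14); ℓ=7 odd so k=13
k=0  a_k=7  p_k/q_k = 7/1
…
k=5  a_k=1  p_k/q_k = 61/8
…
k=10  a_k=1  p_k/q_k = 4539/596
k=11  a_k=1  p_k/q_k = 7532/989
k=12  a_k=1  p_k/q_k = 12071/1585
k=13  a_k=1  p_k/q_k = 19603/2574
fundamental: x₁=19603, y₁=2574  (since 384277609 − 58·6625476 = 1)

19603 2574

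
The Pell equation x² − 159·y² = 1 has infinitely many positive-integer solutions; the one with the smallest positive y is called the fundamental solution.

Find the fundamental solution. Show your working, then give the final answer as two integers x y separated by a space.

√159 → a₀=12, period (1,1,1,1,3,1,1,1,1,24); ℓ=10 even so k=9
a_0=12:  p_0=12·1+0=12,  q_0=12·0+1=1
…
a_2=1:  p_2=1·13+12=25,  q_2=1·1+1=2
a_3=1:  p_3=1·25+13=38,  q_3=1·2+1=3
a_4=1:  p_4=1·38+25=63,  q_4=1·3+2=5
…
a_7=1:  p_7=1·290+227=517,  q_7=1·23+18=41
a_8=1:  p_8=1·517+290=807,  q_8=1·41+23=64
a_9=1:  p_9=1·807+517=1324,  q_9=1·64+41=105
fundamental: x₁=1324, y₁=105  (since 1752976 − 159·11025 = 1)

1324 105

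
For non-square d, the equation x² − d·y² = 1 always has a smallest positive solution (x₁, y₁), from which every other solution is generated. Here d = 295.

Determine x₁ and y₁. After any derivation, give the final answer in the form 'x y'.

√295 → a₀=17, period (5,1,2,3,2,6,2,3,2,1,5,34); ℓ=12 even so k=11
a_0=17:  p_0=17·1+0=17,  q_0=17·0+1=1
…
a_2=1:  p_2=1·86+17=103,  q_2=1·5+1=6
…
a_6=6:  p_6=6·2250+979=14479,  q_6=6·131+57=843
…
a_8=3:  p_8=3·31208+14479=108103,  q_8=3·1817+843=6294
…
a_10=1:  p_10=1·247414+108103=355517,  q_10=1·14405+6294=20699
a_11=5:  p_11=5·355517+247414=2024999,  q_11=5·20699+14405=117900
→ (2024999, 117900).  Check: 2024999²=4100620950001, 295·117900²=4100620950000, difference 1.

2024999 117900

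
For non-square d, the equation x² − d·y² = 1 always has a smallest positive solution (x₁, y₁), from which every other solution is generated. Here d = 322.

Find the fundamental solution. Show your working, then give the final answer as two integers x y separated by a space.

√322 → a₀=17, period (1,16,1,34); ℓ=4 even so k=3
i=0: a=17 ⇒ p=17, q=1
i=1: a=1 ⇒ p=18, q=1
i=2: a=16 ⇒ p=305, q=17
i=3: a=1 ⇒ p=323, q=18
→ (323, 18).  Check: 323²=104329, 322·18²=104328, difference 1.

323 18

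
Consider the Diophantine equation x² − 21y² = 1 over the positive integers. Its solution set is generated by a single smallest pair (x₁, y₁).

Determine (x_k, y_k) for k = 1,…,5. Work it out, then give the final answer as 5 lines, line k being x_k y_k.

d=21: √d = [4; 1,1,2,1,1,8] (ℓ=6, even), read p_5/q_5
a_0=4:  p_0=4·1+0=4,  q_0=4·0+1=1
…
a_2=1:  p_2=1·5+4=9,  q_2=1·1+1=2
…
a_4=1:  p_4=1·23+9=32,  q_4=1·5+2=7
a_5=1:  p_5=1·32+23=55,  q_5=1·7+5=12
(x₁, y₁) = (55, 12);  55² − 21·12² = 1 ✓
(55+12√21)^2 = 6049 + 1320√21
(55+12√21)^3 = 665335 + 145188√21
(55+12√21)^4 = 73180801 + 15969360√21
(55+12√21)^5 = 8049222775 + 1756484412√21

55 12
6049 1320
665335 145188
73180801 15969360
8049222775 1756484412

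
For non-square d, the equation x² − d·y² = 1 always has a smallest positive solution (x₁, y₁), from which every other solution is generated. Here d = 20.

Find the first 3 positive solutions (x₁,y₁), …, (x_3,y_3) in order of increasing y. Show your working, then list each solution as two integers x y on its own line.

9 2
161 36
2889 646

√20 → a₀=4, period (2,8); ℓ=2 even so k=1
a_0=4:  p_0=4·1+0=4,  q_0=4·0+1=1
a_1=2:  p_1=2·4+1=9,  q_1=2·1+0=2
→ (9, 2).  Check: 9²=81, 20·2²=80, difference 1.
(x_2, y_2) = (9·9 + 20·2·2, 9·2 + 2·9) = (161, 36)
(x_3, y_3) = (9·161 + 20·2·36, 9·36 + 2·161) = (2889, 646)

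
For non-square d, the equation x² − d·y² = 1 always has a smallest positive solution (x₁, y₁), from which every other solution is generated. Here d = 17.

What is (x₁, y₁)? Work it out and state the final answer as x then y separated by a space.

33 8

√17 → a₀=4, period (8); ℓ=1 odd so k=1
a_0=4:  p_0=4·1+0=4,  q_0=4·0+1=1
a_1=8:  p_1=8·4+1=33,  q_1=8·1+0=8
fundamental: x₁=33, y₁=8  (since 1089 − 17·64 = 1)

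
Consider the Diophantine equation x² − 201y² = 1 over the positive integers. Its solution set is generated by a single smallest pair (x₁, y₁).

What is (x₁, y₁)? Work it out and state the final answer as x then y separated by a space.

515095 36332

√201 = [14; 5,1,1,1,2,…,1,5,28, …], period ℓ=14 (even) → k=13
k=0  a_k=14  p_k/q_k = 14/1
…
k=4  a_k=1  p_k/q_k = 241/17
…
k=7  a_k=8  p_k/q_k = 7670/541
k=8  a_k=1  p_k/q_k = 8549/603
k=9  a_k=2  p_k/q_k = 24768/1747
…
k=12  a_k=1  p_k/q_k = 91402/6447
k=13  a_k=5  p_k/q_k = 515095/36332
→ (515095, 36332).  Check: 515095²=265322859025, 201·36332²=265322859024, difference 1.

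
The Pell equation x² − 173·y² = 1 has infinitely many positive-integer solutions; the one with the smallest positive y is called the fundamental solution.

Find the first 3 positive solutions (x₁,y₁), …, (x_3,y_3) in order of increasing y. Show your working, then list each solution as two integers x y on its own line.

√173 = [13; 6,1,1,6,26, …], period ℓ=5 (odd) → k=9
a_0=13:  p_0=13·1+0=13,  q_0=13·0+1=1
a_1=6:  p_1=6·13+1=79,  q_1=6·1+0=6
a_2=1:  p_2=1·79+13=92,  q_2=1·6+1=7
a_3=1:  p_3=1·92+79=171,  q_3=1·7+6=13
…
a_5=26:  p_5=26·1118+171=29239,  q_5=26·85+13=2223
a_6=6:  p_6=6·29239+1118=176552,  q_6=6·2223+85=13423
…
a_8=1:  p_8=1·205791+176552=382343,  q_8=1·15646+13423=29069
a_9=6:  p_9=6·382343+205791=2499849,  q_9=6·29069+15646=190060
fundamental: x₁=2499849, y₁=190060  (since 6249245022801 − 173·36122803600 = 1)
n=2: (2499849,190060)∘(2499849,190060) = (2499849·2499849+173·190060·190060, 2499849·190060+190060·2499849) = (12498490045601,950242601880)
n=3: (12498490045601,950242601880)∘(2499849,190060) = (2499849·12498490045601+173·190060·950242601880, 2499849·950242601880+190060·12498490045601) = (62488675684008728649,4750926036134042180)

2499849 190060
12498490045601 950242601880
62488675684008728649 4750926036134042180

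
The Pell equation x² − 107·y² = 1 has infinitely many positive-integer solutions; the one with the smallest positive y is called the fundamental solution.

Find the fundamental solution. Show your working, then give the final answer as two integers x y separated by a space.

√107 → a₀=10, period (2,1,9,1,2,20); ℓ=6 even so k=5
i=0: a=10 ⇒ p=10, q=1
…
i=2: a=1 ⇒ p=31, q=3
i=3: a=9 ⇒ p=300, q=29
i=4: a=1 ⇒ p=331, q=32
i=5: a=2 ⇒ p=962, q=93
→ (962, 93).  Check: 962²=925444, 107·93²=925443, difference 1.

962 93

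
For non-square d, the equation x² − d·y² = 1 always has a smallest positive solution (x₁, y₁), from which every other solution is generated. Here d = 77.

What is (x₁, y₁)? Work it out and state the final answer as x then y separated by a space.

351 40

√77 = [8; 1,3,2,3,1,16, …], period ℓ=6 (even) → k=5
a_0=8:  p_0=8·1+0=8,  q_0=8·0+1=1
…
a_2=3:  p_2=3·9+8=35,  q_2=3·1+1=4
a_3=2:  p_3=2·35+9=79,  q_3=2·4+1=9
a_4=3:  p_4=3·79+35=272,  q_4=3·9+4=31
a_5=1:  p_5=1·272+79=351,  q_5=1·31+9=40
(x₁, y₁) = (351, 40);  351² − 77·40² = 1 ✓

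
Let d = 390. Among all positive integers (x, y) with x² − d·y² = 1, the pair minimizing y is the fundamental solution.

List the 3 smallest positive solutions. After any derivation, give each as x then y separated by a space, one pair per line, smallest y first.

79 4
12481 632
1971919 99852

√390 = [19; 1,2,1,38, …], period ℓ=4 (even) → k=3
step 0: (19, 1)  from 19·(1,0) + (0,1)
step 1: (20, 1)  from 1·(19,1) + (1,0)
step 2: (59, 3)  from 2·(20,1) + (19,1)
step 3: (79, 4)  from 1·(59,3) + (20,1)
fundamental: x₁=79, y₁=4  (since 6241 − 390·16 = 1)
(79+4√390)^2 = 12481 + 632√390
(79+4√390)^3 = 1971919 + 99852√390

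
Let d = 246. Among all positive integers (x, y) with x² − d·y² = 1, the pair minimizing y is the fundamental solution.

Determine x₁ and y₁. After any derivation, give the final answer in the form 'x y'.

√246 → a₀=15, period (1,2,5,1,14,1,5,2,1,30); ℓ=10 even so k=9
a_0=15:  p_0=15·1+0=15,  q_0=15·0+1=1
…
a_4=1:  p_4=1·251+47=298,  q_4=1·16+3=19
a_5=14:  p_5=14·298+251=4423,  q_5=14·19+16=282
…
a_8=2:  p_8=2·28028+4721=60777,  q_8=2·1787+301=3875
a_9=1:  p_9=1·60777+28028=88805,  q_9=1·3875+1787=5662
(x₁, y₁) = (88805, 5662);  88805² − 246·5662² = 1 ✓

88805 5662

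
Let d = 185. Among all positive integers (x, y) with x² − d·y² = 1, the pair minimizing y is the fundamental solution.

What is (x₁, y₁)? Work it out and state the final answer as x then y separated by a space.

9249 680

√185 = [13; 1,1,1,1,26, …], period ℓ=5 (odd) → k=9
k=0  a_k=13  p_k/q_k = 13/1
…
k=2  a_k=1  p_k/q_k = 27/2
k=3  a_k=1  p_k/q_k = 41/3
…
k=5  a_k=26  p_k/q_k = 1809/133
k=6  a_k=1  p_k/q_k = 1877/138
k=7  a_k=1  p_k/q_k = 3686/271
k=8  a_k=1  p_k/q_k = 5563/409
k=9  a_k=1  p_k/q_k = 9249/680
→ (9249, 680).  Check: 9249²=85544001, 185·680²=85544000, difference 1.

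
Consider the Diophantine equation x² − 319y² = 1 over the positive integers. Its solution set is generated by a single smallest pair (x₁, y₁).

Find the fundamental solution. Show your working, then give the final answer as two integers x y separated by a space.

√319 → a₀=17, period (1,6,5,1,4,…,6,1,34); ℓ=14 even so k=13
i=0: a=17 ⇒ p=17, q=1
…
i=5: a=4 ⇒ p=3715, q=208
…
i=12: a=6 ⇒ p=11102899, q=621643
i=13: a=1 ⇒ p=12901780, q=722361
→ (12901780, 722361).  Check: 12901780²=166455927168400, 319·722361²=166455927168399, difference 1.

12901780 722361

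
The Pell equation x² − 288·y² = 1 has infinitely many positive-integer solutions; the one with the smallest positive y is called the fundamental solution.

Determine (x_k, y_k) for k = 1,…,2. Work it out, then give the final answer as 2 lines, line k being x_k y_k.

17 1
577 34

√288 → a₀=16, period (1,32); ℓ=2 even so k=1
a_0=16:  p_0=16·1+0=16,  q_0=16·0+1=1
a_1=1:  p_1=1·16+1=17,  q_1=1·1+0=1
(x₁, y₁) = (17, 1);  17² − 288·1² = 1 ✓
n=2: (17,1)∘(17,1) = (17·17+288·1·1, 17·1+1·17) = (577,34)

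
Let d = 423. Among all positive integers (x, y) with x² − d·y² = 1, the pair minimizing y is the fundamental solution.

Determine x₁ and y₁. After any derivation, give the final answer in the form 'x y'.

4607 224

√423 → a₀=20, period (1,1,3,4,3,1,1,40); ℓ=8 even so k=7
k=0  a_k=20  p_k/q_k = 20/1
…
k=6  a_k=1  p_k/q_k = 2612/127
k=7  a_k=1  p_k/q_k = 4607/224
(x₁, y₁) = (4607, 224);  4607² − 423·224² = 1 ✓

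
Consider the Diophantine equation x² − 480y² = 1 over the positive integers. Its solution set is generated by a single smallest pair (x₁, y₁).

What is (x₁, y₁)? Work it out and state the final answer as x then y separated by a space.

241 11

√480 → a₀=21, period (1,9,1,42); ℓ=4 even so k=3
k=0  a_k=21  p_k/q_k = 21/1
…
k=2  a_k=9  p_k/q_k = 219/10
k=3  a_k=1  p_k/q_k = 241/11
(x₁, y₁) = (241, 11);  241² − 480·11² = 1 ✓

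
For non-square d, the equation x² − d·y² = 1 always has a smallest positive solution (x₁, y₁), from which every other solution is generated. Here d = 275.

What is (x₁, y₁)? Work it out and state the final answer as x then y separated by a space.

√275 = [16; 1,1,2,1,1,32, …], period ℓ=6 (even) → k=5
i=0: a=16 ⇒ p=16, q=1
i=1: a=1 ⇒ p=17, q=1
i=2: a=1 ⇒ p=33, q=2
i=3: a=2 ⇒ p=83, q=5
i=4: a=1 ⇒ p=116, q=7
i=5: a=1 ⇒ p=199, q=12
fundamental: x₁=199, y₁=12  (since 39601 − 275·144 = 1)

199 12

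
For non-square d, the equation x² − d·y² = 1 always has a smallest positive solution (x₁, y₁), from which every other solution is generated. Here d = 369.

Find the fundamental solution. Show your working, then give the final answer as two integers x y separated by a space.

[19; 4,1,3,2,7,4,7,2,3,1,4,38] for √369; ℓ=12 ⇒ convergent index 11
i=0: a=19 ⇒ p=19, q=1
…
i=7: a=7 ⇒ p=184045, q=9581
i=8: a=2 ⇒ p=393504, q=20485
i=9: a=3 ⇒ p=1364557, q=71036
i=10: a=1 ⇒ p=1758061, q=91521
i=11: a=4 ⇒ p=8396801, q=437120
fundamental: x₁=8396801, y₁=437120  (since 70506267033601 − 369·191073894400 = 1)

8396801 437120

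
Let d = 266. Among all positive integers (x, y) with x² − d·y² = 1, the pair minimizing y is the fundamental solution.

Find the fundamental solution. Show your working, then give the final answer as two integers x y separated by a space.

√266 → a₀=16, period (3,4,3,32); ℓ=4 even so k=3
k=0  a_k=16  p_k/q_k = 16/1
…
k=2  a_k=4  p_k/q_k = 212/13
k=3  a_k=3  p_k/q_k = 685/42
→ (685, 42).  Check: 685²=469225, 266·42²=469224, difference 1.

685 42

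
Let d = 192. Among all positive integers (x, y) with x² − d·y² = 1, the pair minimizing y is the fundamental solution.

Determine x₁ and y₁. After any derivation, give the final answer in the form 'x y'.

√192 → a₀=13, period (1,5,1,26); ℓ=4 even so k=3
step 0: (13, 1)  from 13·(1,0) + (0,1)
step 1: (14, 1)  from 1·(13,1) + (1,0)
step 2: (83, 6)  from 5·(14,1) + (13,1)
step 3: (97, 7)  from 1·(83,6) + (14,1)
(x₁, y₁) = (97, 7);  97² − 192·7² = 1 ✓

97 7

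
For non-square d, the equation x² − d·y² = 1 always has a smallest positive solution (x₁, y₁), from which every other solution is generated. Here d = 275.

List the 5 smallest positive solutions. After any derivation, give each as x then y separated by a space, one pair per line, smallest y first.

√275 = [16; 1,1,2,1,1,32, …], period ℓ=6 (even) → k=5
a_0=16:  p_0=16·1+0=16,  q_0=16·0+1=1
a_1=1:  p_1=1·16+1=17,  q_1=1·1+0=1
a_2=1:  p_2=1·17+16=33,  q_2=1·1+1=2
a_3=2:  p_3=2·33+17=83,  q_3=2·2+1=5
a_4=1:  p_4=1·83+33=116,  q_4=1·5+2=7
a_5=1:  p_5=1·116+83=199,  q_5=1·7+5=12
(x₁, y₁) = (199, 12);  199² − 275·12² = 1 ✓
(x_2, y_2) = (199·199 + 275·12·12, 199·12 + 12·199) = (79201, 4776)
(x_3, y_3) = (199·79201 + 275·12·4776, 199·4776 + 12·79201) = (31521799, 1900836)
(x_4, y_4) = (199·31521799 + 275·12·1900836, 199·1900836 + 12·31521799) = (12545596801, 756527952)
(x_5, y_5) = (199·12545596801 + 275·12·756527952, 199·756527952 + 12·12545596801) = (4993116004999, 301096224060)

199 12
79201 4776
31521799 1900836
12545596801 756527952
4993116004999 301096224060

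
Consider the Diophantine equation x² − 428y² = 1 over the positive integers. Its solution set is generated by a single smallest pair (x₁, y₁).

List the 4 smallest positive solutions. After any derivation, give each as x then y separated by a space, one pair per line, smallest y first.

√428 → a₀=20, period (1,2,4,1,5,10,5,1,4,2,1,40); ℓ=12 even so k=11
a_0=20:  p_0=20·1+0=20,  q_0=20·0+1=1
a_1=1:  p_1=1·20+1=21,  q_1=1·1+0=1
…
a_5=5:  p_5=5·331+269=1924,  q_5=5·16+13=93
…
a_7=5:  p_7=5·19571+1924=99779,  q_7=5·946+93=4823
…
a_10=2:  p_10=2·577179+119350=1273708,  q_10=2·27899+5769=61567
a_11=1:  p_11=1·1273708+577179=1850887,  q_11=1·61567+27899=89466
(x₁, y₁) = (1850887, 89466);  1850887² − 428·89466² = 1 ✓
k=2:  x_2 = 1850887·1850887+428·89466·89466 = 6851565373537,  y_2 = 1850887·89466+89466·1850887 = 331182912684
k=3:  x_3 = 1850887·6851565373537+428·89466·331182912684 = 25362946559057703751,  y_3 = 1850887·331182912684+89466·6851565373537 = 1225964295417811950
k=4:  x_4 = 1850887·25362946559057703751+428·89466·1225964295417811950 = 93887896135702420679780737,  y_4 = 1850887·1225964295417811950+89466·25362946559057703751 = 4538242753705644230486616

1850887 89466
6851565373537 331182912684
25362946559057703751 1225964295417811950
93887896135702420679780737 4538242753705644230486616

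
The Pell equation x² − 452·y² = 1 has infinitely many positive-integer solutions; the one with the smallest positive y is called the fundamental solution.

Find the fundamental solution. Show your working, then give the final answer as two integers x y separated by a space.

1204353 56648

d=452: √d = [21; 3,1,5,3,10,3,5,1,3,42] (ℓ=10, even), read p_9/q_9
k=0  a_k=21  p_k/q_k = 21/1
…
k=5  a_k=10  p_k/q_k = 16009/753
k=6  a_k=3  p_k/q_k = 49579/2332
…
k=8  a_k=1  p_k/q_k = 313483/14745
k=9  a_k=3  p_k/q_k = 1204353/56648
(x₁, y₁) = (1204353, 56648);  1204353² − 452·56648² = 1 ✓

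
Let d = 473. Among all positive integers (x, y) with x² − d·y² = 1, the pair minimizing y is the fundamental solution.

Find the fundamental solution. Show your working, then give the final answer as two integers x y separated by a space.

87 4

√473 = [21; 1,2,1,42, …], period ℓ=4 (even) → k=3
a_0=21:  p_0=21·1+0=21,  q_0=21·0+1=1
…
a_2=2:  p_2=2·22+21=65,  q_2=2·1+1=3
a_3=1:  p_3=1·65+22=87,  q_3=1·3+1=4
(x₁, y₁) = (87, 4);  87² − 473·4² = 1 ✓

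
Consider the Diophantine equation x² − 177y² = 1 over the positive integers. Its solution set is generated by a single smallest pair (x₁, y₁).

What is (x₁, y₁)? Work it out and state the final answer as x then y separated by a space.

√177 → a₀=13, period (3,3,2,8,2,3,3,26); ℓ=8 even so k=7
a_0=13:  p_0=13·1+0=13,  q_0=13·0+1=1
…
a_2=3:  p_2=3·40+13=133,  q_2=3·3+1=10
a_3=2:  p_3=2·133+40=306,  q_3=2·10+3=23
…
a_5=2:  p_5=2·2581+306=5468,  q_5=2·194+23=411
a_6=3:  p_6=3·5468+2581=18985,  q_6=3·411+194=1427
a_7=3:  p_7=3·18985+5468=62423,  q_7=3·1427+411=4692
(x₁, y₁) = (62423, 4692);  62423² − 177·4692² = 1 ✓

62423 4692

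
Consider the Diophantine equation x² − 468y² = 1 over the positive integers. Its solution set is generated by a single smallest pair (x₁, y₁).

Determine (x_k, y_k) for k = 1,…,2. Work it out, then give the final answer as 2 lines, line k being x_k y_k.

√468 → a₀=21, period (1,1,1,2,1,1,1,42); ℓ=8 even so k=7
a_0=21:  p_0=21·1+0=21,  q_0=21·0+1=1
a_1=1:  p_1=1·21+1=22,  q_1=1·1+0=1
a_2=1:  p_2=1·22+21=43,  q_2=1·1+1=2
a_3=1:  p_3=1·43+22=65,  q_3=1·2+1=3
a_4=2:  p_4=2·65+43=173,  q_4=2·3+2=8
a_5=1:  p_5=1·173+65=238,  q_5=1·8+3=11
a_6=1:  p_6=1·238+173=411,  q_6=1·11+8=19
a_7=1:  p_7=1·411+238=649,  q_7=1·19+11=30
fundamental: x₁=649, y₁=30  (since 421201 − 468·900 = 1)
n=2: (649,30)∘(649,30) = (649·649+468·30·30, 649·30+30·649) = (842401,38940)

649 30
842401 38940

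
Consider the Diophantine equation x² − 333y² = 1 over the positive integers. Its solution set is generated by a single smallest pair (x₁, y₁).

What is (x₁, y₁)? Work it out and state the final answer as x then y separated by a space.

73 4

[18; 4,36] for √333; ℓ=2 ⇒ convergent index 1
i=0: a=18 ⇒ p=18, q=1
i=1: a=4 ⇒ p=73, q=4
→ (73, 4).  Check: 73²=5329, 333·4²=5328, difference 1.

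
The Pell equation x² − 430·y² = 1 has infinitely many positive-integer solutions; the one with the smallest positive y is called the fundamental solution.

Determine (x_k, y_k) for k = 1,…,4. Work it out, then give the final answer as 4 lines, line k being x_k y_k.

√430 = [20; 1,2,1,3,1,…,2,1,40, …], period ℓ=14 (even) → k=13
k=0  a_k=20  p_k/q_k = 20/1
…
k=2  a_k=2  p_k/q_k = 62/3
k=3  a_k=1  p_k/q_k = 83/4
…
k=10  a_k=3  p_k/q_k = 599138/28893
…
k=12  a_k=2  p_k/q_k = 2107880/101651
k=13  a_k=1  p_k/q_k = 2862251/138030
fundamental: x₁=2862251, y₁=138030  (since 8192480787001 − 430·19052280900 = 1)
n=2: (2862251,138030)∘(2862251,138030) = (2862251·2862251+430·138030·138030, 2862251·138030+138030·2862251) = (16384961574001,790153011060)
n=3: (16384961574001,790153011060)∘(2862251,138030) = (2862251·16384961574001+430·138030·790153011060, 2862251·790153011060+138030·16384961574001) = (93795745300289010251,4523232492118854090)
n=4: (93795745300289010251,4523232492118854090)∘(2862251,138030) = (2862251·93795745300289010251+430·138030·4523232492118854090, 2862251·4523232492118854090+138030·93795745300289010251) = (536933931562978654798296001,25893253447598574322902120)

2862251 138030
16384961574001 790153011060
93795745300289010251 4523232492118854090
536933931562978654798296001 25893253447598574322902120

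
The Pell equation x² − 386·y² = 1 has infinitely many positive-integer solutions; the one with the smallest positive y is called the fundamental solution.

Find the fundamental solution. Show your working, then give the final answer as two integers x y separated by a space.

√386 = [19; 1,1,1,4,1,18,1,4,1,1,1,38, …], period ℓ=12 (even) → k=11
a_0=19:  p_0=19·1+0=19,  q_0=19·0+1=1
a_1=1:  p_1=1·19+1=20,  q_1=1·1+0=1
a_2=1:  p_2=1·20+19=39,  q_2=1·1+1=2
…
a_6=18:  p_6=18·334+275=6287,  q_6=18·17+14=320
a_7=1:  p_7=1·6287+334=6621,  q_7=1·320+17=337
a_8=4:  p_8=4·6621+6287=32771,  q_8=4·337+320=1668
a_9=1:  p_9=1·32771+6621=39392,  q_9=1·1668+337=2005
a_10=1:  p_10=1·39392+32771=72163,  q_10=1·2005+1668=3673
a_11=1:  p_11=1·72163+39392=111555,  q_11=1·3673+2005=5678
(x₁, y₁) = (111555, 5678);  111555² − 386·5678² = 1 ✓

111555 5678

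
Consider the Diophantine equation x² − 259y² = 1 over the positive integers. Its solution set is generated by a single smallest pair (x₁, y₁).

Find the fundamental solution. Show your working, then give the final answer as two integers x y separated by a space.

d=259: √d = [16; 10,1,2,3,4,3,2,1,10,32] (ℓ=10, even), read p_9/q_9
k=0  a_k=16  p_k/q_k = 16/1
…
k=2  a_k=1  p_k/q_k = 177/11
k=3  a_k=2  p_k/q_k = 515/32
…
k=5  a_k=4  p_k/q_k = 7403/460
k=6  a_k=3  p_k/q_k = 23931/1487
k=7  a_k=2  p_k/q_k = 55265/3434
k=8  a_k=1  p_k/q_k = 79196/4921
k=9  a_k=10  p_k/q_k = 847225/52644
(x₁, y₁) = (847225, 52644);  847225² − 259·52644² = 1 ✓

847225 52644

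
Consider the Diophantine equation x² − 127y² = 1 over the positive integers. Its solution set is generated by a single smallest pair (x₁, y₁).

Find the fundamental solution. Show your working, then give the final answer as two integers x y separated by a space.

d=127: √d = [11; 3,1,2,2,7,11,7,2,2,1,3,22] (ℓ=12, even), read p_11/q_11
k=0  a_k=11  p_k/q_k = 11/1
k=1  a_k=3  p_k/q_k = 34/3
k=2  a_k=1  p_k/q_k = 45/4
…
k=4  a_k=2  p_k/q_k = 293/26
k=5  a_k=7  p_k/q_k = 2175/193
…
k=8  a_k=2  p_k/q_k = 367620/32621
k=9  a_k=2  p_k/q_k = 906941/80478
k=10  a_k=1  p_k/q_k = 1274561/113099
k=11  a_k=3  p_k/q_k = 4730624/419775
(x₁, y₁) = (4730624, 419775);  4730624² − 127·419775² = 1 ✓

4730624 419775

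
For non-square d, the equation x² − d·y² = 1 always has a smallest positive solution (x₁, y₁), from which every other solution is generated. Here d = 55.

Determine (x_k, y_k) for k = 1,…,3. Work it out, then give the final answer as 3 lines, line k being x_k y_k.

d=55: √d = [7; 2,2,2,14] (ℓ=4, even), read p_3/q_3
k=0  a_k=7  p_k/q_k = 7/1
k=1  a_k=2  p_k/q_k = 15/2
k=2  a_k=2  p_k/q_k = 37/5
k=3  a_k=2  p_k/q_k = 89/12
→ (89, 12).  Check: 89²=7921, 55·12²=7920, difference 1.
k=2:  x_2 = 89·89+55·12·12 = 15841,  y_2 = 89·12+12·89 = 2136
k=3:  x_3 = 89·15841+55·12·2136 = 2819609,  y_3 = 89·2136+12·15841 = 380196

89 12
15841 2136
2819609 380196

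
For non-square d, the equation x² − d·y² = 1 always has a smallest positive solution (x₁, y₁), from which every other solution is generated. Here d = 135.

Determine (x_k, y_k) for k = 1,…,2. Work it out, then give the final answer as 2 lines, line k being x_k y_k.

244 21
119071 10248

√135 → a₀=11, period (1,1,1,1,1,1,1,22); ℓ=8 even so k=7
a_0=11:  p_0=11·1+0=11,  q_0=11·0+1=1
…
a_3=1:  p_3=1·23+12=35,  q_3=1·2+1=3
…
a_6=1:  p_6=1·93+58=151,  q_6=1·8+5=13
a_7=1:  p_7=1·151+93=244,  q_7=1·13+8=21
fundamental: x₁=244, y₁=21  (since 59536 − 135·441 = 1)
k=2:  x_2 = 244·244+135·21·21 = 119071,  y_2 = 244·21+21·244 = 10248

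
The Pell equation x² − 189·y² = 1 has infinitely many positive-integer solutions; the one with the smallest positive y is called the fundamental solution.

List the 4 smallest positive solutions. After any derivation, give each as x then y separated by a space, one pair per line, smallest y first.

55 4
6049 440
665335 48396
73180801 5323120

[13; 1,2,1,26] for √189; ℓ=4 ⇒ convergent index 3
k=0  a_k=13  p_k/q_k = 13/1
…
k=2  a_k=2  p_k/q_k = 41/3
k=3  a_k=1  p_k/q_k = 55/4
fundamental: x₁=55, y₁=4  (since 3025 − 189·16 = 1)
(55+4√189)^2 = 6049 + 440√189
(55+4√189)^3 = 665335 + 48396√189
(55+4√189)^4 = 73180801 + 5323120√189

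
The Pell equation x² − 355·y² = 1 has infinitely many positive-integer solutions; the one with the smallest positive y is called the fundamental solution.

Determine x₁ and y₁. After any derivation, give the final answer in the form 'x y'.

954809 50676

[18; 1,5,3,3,1,6,1,3,3,5,1,36] for √355; ℓ=12 ⇒ convergent index 11
a_0=18:  p_0=18·1+0=18,  q_0=18·0+1=1
…
a_6=6:  p_6=6·1545+1187=10457,  q_6=6·82+63=555
…
a_10=5:  p_10=5·151391+46463=803418,  q_10=5·8035+2466=42641
a_11=1:  p_11=1·803418+151391=954809,  q_11=1·42641+8035=50676
(x₁, y₁) = (954809, 50676);  954809² − 355·50676² = 1 ✓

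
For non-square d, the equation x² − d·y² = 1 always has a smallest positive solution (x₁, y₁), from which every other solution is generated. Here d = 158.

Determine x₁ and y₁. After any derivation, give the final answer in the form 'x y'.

√158 → a₀=12, period (1,1,3,12,3,1,1,24); ℓ=8 even so k=7
i=0: a=12 ⇒ p=12, q=1
…
i=3: a=3 ⇒ p=88, q=7
i=4: a=12 ⇒ p=1081, q=86
…
i=6: a=1 ⇒ p=4412, q=351
i=7: a=1 ⇒ p=7743, q=616
→ (7743, 616).  Check: 7743²=59954049, 158·616²=59954048, difference 1.

7743 616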